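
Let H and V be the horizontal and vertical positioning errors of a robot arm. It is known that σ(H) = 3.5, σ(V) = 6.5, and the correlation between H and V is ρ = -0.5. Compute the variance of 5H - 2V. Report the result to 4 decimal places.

Var(H) = (3.5)² = 12.25;  Var(V) = (6.5)² = 42.25
cov(H,V) = ρ·σ(H)·σ(V) = -0.5·3.5·6.5 = -11.375
Var(5H - 2V) = (5)²·Var(H) + (-2)²·Var(V) + 2·(5)·(-2)·cov(H,V)
= 25·12.25 + 4·42.25 + -20·-11.375 = 702.75

702.7500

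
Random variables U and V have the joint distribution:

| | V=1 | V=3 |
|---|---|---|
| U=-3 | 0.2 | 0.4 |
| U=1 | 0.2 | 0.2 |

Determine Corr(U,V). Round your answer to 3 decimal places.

E[U] = -1.4,  E[V] = 2.2
E[UV] = -3.4
Cov(U,V) = E[UV] − E[U]E[V] = -3.4 − (-1.4)(2.2) = -0.32
var(U) = 3.84,  var(V) = 0.96
ρ = -0.32 / √(3.84·0.96) ≈ -0.167

-0.167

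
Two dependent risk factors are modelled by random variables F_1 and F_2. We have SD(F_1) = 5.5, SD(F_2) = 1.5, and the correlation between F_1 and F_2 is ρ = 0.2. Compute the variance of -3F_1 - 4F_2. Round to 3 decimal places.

V(F_1) = (5.5)² = 30.25;  V(F_2) = (1.5)² = 2.25
cov(F_1,F_2) = ρ·SD(F_1)·SD(F_2) = 0.2·5.5·1.5 = 1.65
V(-3F_1 - 4F_2) = (-3)²·V(F_1) + (-4)²·V(F_2) + 2·(-3)·(-4)·cov(F_1,F_2)
= 9·30.25 + 16·2.25 + 24·1.65 = 347.85

347.850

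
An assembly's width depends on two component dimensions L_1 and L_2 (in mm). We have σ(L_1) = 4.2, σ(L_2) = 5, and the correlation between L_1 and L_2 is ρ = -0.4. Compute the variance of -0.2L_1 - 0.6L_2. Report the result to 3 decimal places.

7.690

V(L_1) = (4.2)² = 17.64;  V(L_2) = (5)² = 25
Cov(L_1,L_2) = ρ·σ(L_1)·σ(L_2) = -0.4·4.2·5 = -8.4
V(-0.2L_1 - 0.6L_2) = (-0.2)²·V(L_1) + (-0.6)²·V(L_2) + 2·(-0.2)·(-0.6)·Cov(L_1,L_2)
= 0.04·17.64 + 0.36·25 + 0.24·-8.4 = 7.6896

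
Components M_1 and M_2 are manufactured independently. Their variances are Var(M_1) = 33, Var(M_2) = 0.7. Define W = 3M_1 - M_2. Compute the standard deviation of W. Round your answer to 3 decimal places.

17.254

By independence, Var(W) = (3)²Var(M_1) + (-1)²Var(M_2)
= (3)²·33 + (-1)²·0.7 = 297.7
SD(W) = √297.7 ≈ 17.254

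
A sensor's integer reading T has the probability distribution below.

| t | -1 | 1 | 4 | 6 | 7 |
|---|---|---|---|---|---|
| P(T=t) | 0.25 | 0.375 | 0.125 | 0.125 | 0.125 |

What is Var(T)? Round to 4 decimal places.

E[T] = (-1)(0.25) + (1)(0.375) + (4)(0.125) + (6)(0.125) + (7)(0.125) = 2.25
E[T²] = (-1)²(0.25) + (1)²(0.375) + (4)²(0.125) + (6)²(0.125) + (7)²(0.125) = 13.25
Var(T) = E[T²] − (E[T])² = 13.25 − (2.25)² = 8.1875

8.1875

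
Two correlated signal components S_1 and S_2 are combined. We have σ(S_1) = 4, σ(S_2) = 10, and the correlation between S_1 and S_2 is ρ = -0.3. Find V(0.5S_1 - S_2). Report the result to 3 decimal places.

V(S_1) = (4)² = 16;  V(S_2) = (10)² = 100
cov(S_1,S_2) = ρ·σ(S_1)·σ(S_2) = -0.3·4·10 = -12
V(0.5S_1 - S_2) = (0.5)²·V(S_1) + (-1)²·V(S_2) + 2·(0.5)·(-1)·cov(S_1,S_2)
= 0.25·16 + 1·100 + -1·-12 = 116

116.000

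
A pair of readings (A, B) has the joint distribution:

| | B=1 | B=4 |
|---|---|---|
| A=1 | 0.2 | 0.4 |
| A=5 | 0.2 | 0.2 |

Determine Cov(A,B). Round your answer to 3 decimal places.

-0.480

E[A] = 2.6,  E[B] = 2.8
E[AB] = 6.8
Cov(A,B) = E[AB] − E[A]E[B] = 6.8 − (2.6)(2.8) = -0.48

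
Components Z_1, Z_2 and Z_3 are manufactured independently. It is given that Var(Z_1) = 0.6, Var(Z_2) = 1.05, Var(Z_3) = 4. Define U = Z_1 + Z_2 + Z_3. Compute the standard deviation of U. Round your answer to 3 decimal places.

2.377

By independence, Var(U) = (1)²Var(Z_1) + (1)²Var(Z_2) + (1)²Var(Z_3)
= (1)²·0.6 + (1)²·1.05 + (1)²·4 = 5.65
σ(U) = √5.65 ≈ 2.377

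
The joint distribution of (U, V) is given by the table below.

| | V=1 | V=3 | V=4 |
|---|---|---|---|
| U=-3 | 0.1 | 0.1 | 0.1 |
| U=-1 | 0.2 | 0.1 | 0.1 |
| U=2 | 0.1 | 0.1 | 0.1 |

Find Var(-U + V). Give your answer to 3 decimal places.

E[U] = -0.7,  E[V] = 2.5,  E[UV] = -1.7
Var(U) = 4.3 − (-0.7)² = 3.81;  Var(V) = 7.9 − (2.5)² = 1.65
Cov(U,V) = -1.7 − (-0.7)(2.5) = 0.05
Var(-U + V) = (-1)²·3.81 + (1)²·1.65 + 2·(-1)·(1)·0.05 = 5.36

5.360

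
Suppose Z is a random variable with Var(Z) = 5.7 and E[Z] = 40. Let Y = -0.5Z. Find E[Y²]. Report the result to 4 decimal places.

E[-0.5Z] = -0.5·40 = -20
Var(-0.5Z) = (-0.5)²·5.7 = 1.425
E[Y²] = Var(Y) + (E[Y])² = 1.425 + (-20)² = 401.425

401.4250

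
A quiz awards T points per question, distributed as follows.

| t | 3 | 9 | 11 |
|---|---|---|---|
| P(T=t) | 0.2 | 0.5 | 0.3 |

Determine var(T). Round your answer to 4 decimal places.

8.0400

E[T] = (3)(0.2) + (9)(0.5) + (11)(0.3) = 8.4
E[T²] = (3)²(0.2) + (9)²(0.5) + (11)²(0.3) = 78.6
var(T) = E[T²] − (E[T])² = 78.6 − (8.4)² = 8.04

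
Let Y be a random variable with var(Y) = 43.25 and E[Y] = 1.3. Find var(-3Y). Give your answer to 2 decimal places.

389.25

var(-3Y) = (-3)²·var(Y) = 9·43.25 = 389.25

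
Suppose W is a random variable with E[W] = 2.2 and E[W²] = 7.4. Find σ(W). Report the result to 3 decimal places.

1.600

V(W) = 7.4 − (2.2)² = 2.56
σ(W) = √2.56 ≈ 1.600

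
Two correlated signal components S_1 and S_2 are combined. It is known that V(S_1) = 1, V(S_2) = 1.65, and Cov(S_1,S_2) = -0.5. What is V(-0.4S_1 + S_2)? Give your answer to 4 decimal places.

V(-0.4S_1 + S_2) = (-0.4)²·V(S_1) + (1)²·V(S_2) + 2·(-0.4)·(1)·Cov(S_1,S_2)
= 0.16·1 + 1·1.65 + -0.8·-0.5 = 2.21

2.2100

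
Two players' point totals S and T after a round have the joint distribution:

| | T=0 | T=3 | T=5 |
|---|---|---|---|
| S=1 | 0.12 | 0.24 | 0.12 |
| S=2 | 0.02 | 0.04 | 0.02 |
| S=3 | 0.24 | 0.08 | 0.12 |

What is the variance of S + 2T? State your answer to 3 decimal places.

15.682

E[S] = 1.96,  E[T] = 2.38,  E[ST] = 4.28
var(S) = 4.76 − (1.96)² = 0.9184;  var(T) = 9.74 − (2.38)² = 4.0756
Cov(S,T) = 4.28 − (1.96)(2.38) = -0.3848
var(S + 2T) = (1)²·0.9184 + (2)²·4.0756 + 2·(1)·(2)·-0.3848 = 15.6816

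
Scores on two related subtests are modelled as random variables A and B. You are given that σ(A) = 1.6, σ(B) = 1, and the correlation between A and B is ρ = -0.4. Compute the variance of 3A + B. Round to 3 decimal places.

20.200

var(A) = (1.6)² = 2.56;  var(B) = (1)² = 1
cov(A,B) = ρ·σ(A)·σ(B) = -0.4·1.6·1 = -0.64
var(3A + B) = (3)²·var(A) + (1)²·var(B) + 2·(3)·(1)·cov(A,B)
= 9·2.56 + 1·1 + 6·-0.64 = 20.2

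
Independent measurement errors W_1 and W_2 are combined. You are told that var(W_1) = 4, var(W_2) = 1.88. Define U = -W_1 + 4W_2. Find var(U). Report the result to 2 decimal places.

34.08

By independence, var(U) = (-1)²var(W_1) + (4)²var(W_2)
= (-1)²·4 + (4)²·1.88 = 34.08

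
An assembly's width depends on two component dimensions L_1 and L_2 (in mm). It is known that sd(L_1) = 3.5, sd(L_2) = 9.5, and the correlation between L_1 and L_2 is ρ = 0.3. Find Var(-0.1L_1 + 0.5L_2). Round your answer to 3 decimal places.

Var(L_1) = (3.5)² = 12.25;  Var(L_2) = (9.5)² = 90.25
Cov(L_1,L_2) = ρ·sd(L_1)·sd(L_2) = 0.3·3.5·9.5 = 9.975
Var(-0.1L_1 + 0.5L_2) = (-0.1)²·Var(L_1) + (0.5)²·Var(L_2) + 2·(-0.1)·(0.5)·Cov(L_1,L_2)
= 0.01·12.25 + 0.25·90.25 + -0.1·9.975 = 21.6875

21.688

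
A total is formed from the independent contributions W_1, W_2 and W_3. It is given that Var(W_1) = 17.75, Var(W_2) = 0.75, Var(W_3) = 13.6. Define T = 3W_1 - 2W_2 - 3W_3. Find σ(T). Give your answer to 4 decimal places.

By independence, Var(T) = (3)²Var(W_1) + (-2)²Var(W_2) + (-3)²Var(W_3)
= (3)²·17.75 + (-2)²·0.75 + (-3)²·13.6 = 285.15
σ(T) = √285.15 ≈ 16.8864

16.8864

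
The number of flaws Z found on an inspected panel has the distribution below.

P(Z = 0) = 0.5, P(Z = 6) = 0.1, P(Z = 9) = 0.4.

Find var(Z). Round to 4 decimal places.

18.3600

E[Z] = (0)(0.5) + (6)(0.1) + (9)(0.4) = 4.2
E[Z²] = (0)²(0.5) + (6)²(0.1) + (9)²(0.4) = 36
var(Z) = E[Z²] − (E[Z])² = 36 − (4.2)² = 18.36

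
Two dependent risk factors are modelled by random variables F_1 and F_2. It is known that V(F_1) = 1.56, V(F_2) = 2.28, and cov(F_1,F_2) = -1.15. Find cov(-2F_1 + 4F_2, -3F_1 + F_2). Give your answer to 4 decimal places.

cov(-2F_1 + 4F_2, -3F_1 + F_2) = (-2)(-3)V(F_1) + (4)(1)V(F_2) + [(-2)(1) + (4)(-3)]cov(F_1,F_2)
= 6·1.56 + 4·2.28 + -14·-1.15 = 34.58

34.5800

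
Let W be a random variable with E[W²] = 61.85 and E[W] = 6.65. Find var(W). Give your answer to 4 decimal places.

17.6275

var(W) = 61.85 − (6.65)² = 17.6275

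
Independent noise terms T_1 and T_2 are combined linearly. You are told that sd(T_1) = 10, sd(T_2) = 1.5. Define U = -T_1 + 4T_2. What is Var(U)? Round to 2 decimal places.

Var(T_1) = 100, Var(T_2) = 2.25
By independence, Var(U) = (-1)²Var(T_1) + (4)²Var(T_2)
= (-1)²·100 + (4)²·2.25 = 136

136.00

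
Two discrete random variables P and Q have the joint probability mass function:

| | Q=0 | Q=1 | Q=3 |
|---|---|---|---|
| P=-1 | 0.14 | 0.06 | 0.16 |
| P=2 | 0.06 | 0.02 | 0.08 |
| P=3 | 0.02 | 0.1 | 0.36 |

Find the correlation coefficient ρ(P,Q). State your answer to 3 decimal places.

E[P] = 1.4,  E[Q] = 1.98
E[PQ] = 3.52
Cov(P,Q) = E[PQ] − E[P]E[Q] = 3.52 − (1.4)(1.98) = 0.748
V(P) = 3.36,  V(Q) = 1.6596
ρ = 0.748 / √(3.36·1.6596) ≈ 0.317

0.317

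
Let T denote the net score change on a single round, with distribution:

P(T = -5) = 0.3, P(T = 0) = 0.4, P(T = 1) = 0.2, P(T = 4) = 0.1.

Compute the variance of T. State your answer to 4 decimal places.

8.4900

E[T] = (-5)(0.3) + (0)(0.4) + (1)(0.2) + (4)(0.1) = -0.9
E[T²] = (-5)²(0.3) + (0)²(0.4) + (1)²(0.2) + (4)²(0.1) = 9.3
Var(T) = E[T²] − (E[T])² = 9.3 − (-0.9)² = 8.49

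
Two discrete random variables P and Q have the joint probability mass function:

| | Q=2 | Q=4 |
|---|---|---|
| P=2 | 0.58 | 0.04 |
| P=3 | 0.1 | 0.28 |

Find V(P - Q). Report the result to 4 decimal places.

0.4724

E[P] = 2.38,  E[Q] = 2.64,  E[PQ] = 6.6
V(P) = 5.9 − (2.38)² = 0.2356;  V(Q) = 7.84 − (2.64)² = 0.8704
Cov(P,Q) = 6.6 − (2.38)(2.64) = 0.3168
V(P - Q) = (1)²·0.2356 + (-1)²·0.8704 + 2·(1)·(-1)·0.3168 = 0.4724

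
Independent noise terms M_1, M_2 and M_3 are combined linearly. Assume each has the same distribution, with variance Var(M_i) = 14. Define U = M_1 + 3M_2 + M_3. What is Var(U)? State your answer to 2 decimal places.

154.00

By independence, Var(U) = (1)²Var(M_1) + (3)²Var(M_2) + (1)²Var(M_3)
= (1)²·14 + (3)²·14 + (1)²·14 = 154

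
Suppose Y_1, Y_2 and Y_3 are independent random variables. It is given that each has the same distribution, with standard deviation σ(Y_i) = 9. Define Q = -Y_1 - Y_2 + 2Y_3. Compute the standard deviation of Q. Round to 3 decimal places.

22.045

Var(Y_i) = (9)² = 81
By independence, Var(Q) = (-1)²Var(Y_1) + (-1)²Var(Y_2) + (2)²Var(Y_3)
= (-1)²·81 + (-1)²·81 + (2)²·81 = 486
σ(Q) = √486 ≈ 22.045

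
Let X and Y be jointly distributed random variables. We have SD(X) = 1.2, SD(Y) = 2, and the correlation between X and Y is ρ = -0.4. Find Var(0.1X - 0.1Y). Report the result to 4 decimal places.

Var(X) = (1.2)² = 1.44;  Var(Y) = (2)² = 4
Cov(X,Y) = ρ·SD(X)·SD(Y) = -0.4·1.2·2 = -0.96
Var(0.1X - 0.1Y) = (0.1)²·Var(X) + (-0.1)²·Var(Y) + 2·(0.1)·(-0.1)·Cov(X,Y)
= 0.01·1.44 + 0.01·4 + -0.02·-0.96 = 0.0736

0.0736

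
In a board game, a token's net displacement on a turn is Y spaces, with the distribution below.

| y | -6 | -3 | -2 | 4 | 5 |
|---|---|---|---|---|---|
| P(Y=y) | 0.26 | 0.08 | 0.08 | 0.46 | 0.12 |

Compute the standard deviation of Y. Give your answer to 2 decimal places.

E[Y] = (-6)(0.26) + (-3)(0.08) + (-2)(0.08) + (4)(0.46) + (5)(0.12) = 0.48
E[Y²] = (-6)²(0.26) + (-3)²(0.08) + (-2)²(0.08) + (4)²(0.46) + (5)²(0.12) = 20.76
Var(Y) = E[Y²] − (E[Y])² = 20.76 − (0.48)² = 20.5296
SD(Y) = √20.5296 ≈ 4.53

4.53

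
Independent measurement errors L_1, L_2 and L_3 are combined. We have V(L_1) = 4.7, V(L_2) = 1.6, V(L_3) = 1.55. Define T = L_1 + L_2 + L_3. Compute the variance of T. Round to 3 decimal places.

7.850

By independence, V(T) = (1)²V(L_1) + (1)²V(L_2) + (1)²V(L_3)
= (1)²·4.7 + (1)²·1.6 + (1)²·1.55 = 7.85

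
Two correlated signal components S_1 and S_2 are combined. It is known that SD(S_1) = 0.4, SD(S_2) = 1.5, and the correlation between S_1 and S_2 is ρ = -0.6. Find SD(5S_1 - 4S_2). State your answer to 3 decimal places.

7.376

var(S_1) = (0.4)² = 0.16;  var(S_2) = (1.5)² = 2.25
cov(S_1,S_2) = ρ·SD(S_1)·SD(S_2) = -0.6·0.4·1.5 = -0.36
var(5S_1 - 4S_2) = (5)²·var(S_1) + (-4)²·var(S_2) + 2·(5)·(-4)·cov(S_1,S_2)
= 25·0.16 + 16·2.25 + -40·-0.36 = 54.4
SD(5S_1 - 4S_2) = √54.4 ≈ 7.376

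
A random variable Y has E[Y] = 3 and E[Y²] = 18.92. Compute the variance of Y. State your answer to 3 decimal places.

9.920

var(Y) = 18.92 − (3)² = 9.92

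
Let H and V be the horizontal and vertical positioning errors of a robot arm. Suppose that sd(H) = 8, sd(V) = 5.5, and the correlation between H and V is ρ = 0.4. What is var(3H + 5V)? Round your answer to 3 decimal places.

var(H) = (8)² = 64;  var(V) = (5.5)² = 30.25
Cov(H,V) = ρ·sd(H)·sd(V) = 0.4·8·5.5 = 17.6
var(3H + 5V) = (3)²·var(H) + (5)²·var(V) + 2·(3)·(5)·Cov(H,V)
= 9·64 + 25·30.25 + 30·17.6 = 1860.25

1860.250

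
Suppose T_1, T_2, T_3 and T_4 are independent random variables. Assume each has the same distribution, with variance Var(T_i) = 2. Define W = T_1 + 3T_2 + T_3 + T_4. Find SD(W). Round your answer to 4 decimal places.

By independence, Var(W) = (1)²Var(T_1) + (3)²Var(T_2) + (1)²Var(T_3) + (1)²Var(T_4)
= (1)²·2 + (3)²·2 + (1)²·2 + (1)²·2 = 24
SD(W) = √24 ≈ 4.8990

4.8990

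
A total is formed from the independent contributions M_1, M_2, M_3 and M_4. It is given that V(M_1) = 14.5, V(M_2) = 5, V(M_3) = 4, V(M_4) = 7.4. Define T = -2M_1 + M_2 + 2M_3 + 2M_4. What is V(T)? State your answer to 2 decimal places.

By independence, V(T) = (-2)²V(M_1) + (1)²V(M_2) + (2)²V(M_3) + (2)²V(M_4)
= (-2)²·14.5 + (1)²·5 + (2)²·4 + (2)²·7.4 = 108.6

108.60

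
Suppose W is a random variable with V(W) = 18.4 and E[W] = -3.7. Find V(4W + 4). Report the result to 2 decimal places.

V(4W + 4) = (4)²·V(W) = 16·18.4 = 294.4

294.40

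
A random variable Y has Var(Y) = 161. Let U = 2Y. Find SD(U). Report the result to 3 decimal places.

25.377

Var(2Y) = (2)²·161 = 644
SD(U) = √644 ≈ 25.377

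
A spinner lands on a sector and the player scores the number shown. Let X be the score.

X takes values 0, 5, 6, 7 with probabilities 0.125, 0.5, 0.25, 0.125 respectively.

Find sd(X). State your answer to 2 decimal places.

1.96

E[X] = (0)(0.125) + (5)(0.5) + (6)(0.25) + (7)(0.125) = 4.875
E[X²] = (0)²(0.125) + (5)²(0.5) + (6)²(0.25) + (7)²(0.125) = 27.625
var(X) = E[X²] − (E[X])² = 27.625 − (4.875)² = 3.859375
sd(X) = √3.859375 ≈ 1.96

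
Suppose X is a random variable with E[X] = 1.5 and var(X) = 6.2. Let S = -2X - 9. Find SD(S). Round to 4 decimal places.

var(-2X - 9) = (-2)²·6.2 = 24.8
SD(S) = √24.8 ≈ 4.9800

4.9800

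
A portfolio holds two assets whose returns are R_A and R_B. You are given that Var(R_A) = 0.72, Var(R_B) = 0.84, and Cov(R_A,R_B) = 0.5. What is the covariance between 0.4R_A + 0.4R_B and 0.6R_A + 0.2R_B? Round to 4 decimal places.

0.4000

Cov(0.4R_A + 0.4R_B, 0.6R_A + 0.2R_B) = (0.4)(0.6)Var(R_A) + (0.4)(0.2)Var(R_B) + [(0.4)(0.2) + (0.4)(0.6)]Cov(R_A,R_B)
= 0.24·0.72 + 0.08·0.84 + 0.32·0.5 = 0.4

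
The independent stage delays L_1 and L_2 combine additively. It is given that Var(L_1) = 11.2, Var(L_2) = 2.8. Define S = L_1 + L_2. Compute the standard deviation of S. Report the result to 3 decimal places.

3.742

By independence, Var(S) = (1)²Var(L_1) + (1)²Var(L_2)
= (1)²·11.2 + (1)²·2.8 = 14
SD(S) = √14 ≈ 3.742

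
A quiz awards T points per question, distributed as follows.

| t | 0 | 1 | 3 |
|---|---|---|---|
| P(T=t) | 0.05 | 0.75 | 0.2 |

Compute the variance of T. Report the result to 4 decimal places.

0.7275

E[T] = (0)(0.05) + (1)(0.75) + (3)(0.2) = 1.35
E[T²] = (0)²(0.05) + (1)²(0.75) + (3)²(0.2) = 2.55
V(T) = E[T²] − (E[T])² = 2.55 − (1.35)² = 0.7275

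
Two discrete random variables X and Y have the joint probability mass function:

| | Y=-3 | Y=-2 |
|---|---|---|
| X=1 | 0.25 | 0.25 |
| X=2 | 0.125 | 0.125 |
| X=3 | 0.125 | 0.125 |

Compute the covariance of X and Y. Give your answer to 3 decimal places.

E[X] = 1.75,  E[Y] = -2.5
E[XY] = -4.375
cov(X,Y) = E[XY] − E[X]E[Y] = -4.375 − (1.75)(-2.5) = 0

0.000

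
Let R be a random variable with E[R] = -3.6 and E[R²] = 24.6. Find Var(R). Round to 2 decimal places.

Var(R) = 24.6 − (-3.6)² = 11.64

11.64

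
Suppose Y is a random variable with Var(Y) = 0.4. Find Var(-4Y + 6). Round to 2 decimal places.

Var(-4Y + 6) = (-4)²·Var(Y) = 16·0.4 = 6.4

6.40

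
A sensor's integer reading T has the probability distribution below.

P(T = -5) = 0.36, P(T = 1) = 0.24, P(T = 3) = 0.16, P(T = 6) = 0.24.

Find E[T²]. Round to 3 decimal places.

19.320

E[T²] = (-5)²(0.36) + (1)²(0.24) + (3)²(0.16) + (6)²(0.24) = 19.32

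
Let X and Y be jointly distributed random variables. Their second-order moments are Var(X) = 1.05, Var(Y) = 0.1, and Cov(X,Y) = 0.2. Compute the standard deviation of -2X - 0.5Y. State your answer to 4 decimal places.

Var(-2X - 0.5Y) = (-2)²·Var(X) + (-0.5)²·Var(Y) + 2·(-2)·(-0.5)·Cov(X,Y)
= 4·1.05 + 0.25·0.1 + 2·0.2 = 4.625
sd(-2X - 0.5Y) = √4.625 ≈ 2.1506

2.1506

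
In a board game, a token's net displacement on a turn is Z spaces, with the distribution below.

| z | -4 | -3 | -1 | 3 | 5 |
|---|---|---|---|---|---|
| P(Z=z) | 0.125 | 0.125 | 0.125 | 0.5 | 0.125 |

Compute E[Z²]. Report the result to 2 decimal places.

10.88

E[Z²] = (-4)²(0.125) + (-3)²(0.125) + (-1)²(0.125) + (3)²(0.5) + (5)²(0.125) = 10.875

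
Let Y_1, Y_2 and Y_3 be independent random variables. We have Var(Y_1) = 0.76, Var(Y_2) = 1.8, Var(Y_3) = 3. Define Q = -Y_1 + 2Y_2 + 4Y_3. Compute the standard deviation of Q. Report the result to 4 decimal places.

7.4806

By independence, Var(Q) = (-1)²Var(Y_1) + (2)²Var(Y_2) + (4)²Var(Y_3)
= (-1)²·0.76 + (2)²·1.8 + (4)²·3 = 55.96
SD(Q) = √55.96 ≈ 7.4806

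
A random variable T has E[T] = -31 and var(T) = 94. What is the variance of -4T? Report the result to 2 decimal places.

var(-4T) = (-4)²·var(T) = 16·94 = 1504

1504.00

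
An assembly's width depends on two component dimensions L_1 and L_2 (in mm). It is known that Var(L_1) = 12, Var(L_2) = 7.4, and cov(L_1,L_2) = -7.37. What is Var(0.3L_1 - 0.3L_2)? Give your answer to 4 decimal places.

Var(0.3L_1 - 0.3L_2) = (0.3)²·Var(L_1) + (-0.3)²·Var(L_2) + 2·(0.3)·(-0.3)·cov(L_1,L_2)
= 0.09·12 + 0.09·7.4 + -0.18·-7.37 = 3.0726

3.0726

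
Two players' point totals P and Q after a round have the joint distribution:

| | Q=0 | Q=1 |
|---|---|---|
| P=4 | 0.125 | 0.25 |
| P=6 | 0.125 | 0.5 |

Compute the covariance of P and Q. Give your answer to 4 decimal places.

0.0625

E[P] = 5.25,  E[Q] = 0.75
E[PQ] = 4
Cov(P,Q) = E[PQ] − E[P]E[Q] = 4 − (5.25)(0.75) = 0.0625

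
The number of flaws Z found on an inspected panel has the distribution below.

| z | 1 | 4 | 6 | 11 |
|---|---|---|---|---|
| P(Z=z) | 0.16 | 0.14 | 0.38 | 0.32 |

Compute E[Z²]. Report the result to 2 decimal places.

E[Z²] = (1)²(0.16) + (4)²(0.14) + (6)²(0.38) + (11)²(0.32) = 54.8

54.80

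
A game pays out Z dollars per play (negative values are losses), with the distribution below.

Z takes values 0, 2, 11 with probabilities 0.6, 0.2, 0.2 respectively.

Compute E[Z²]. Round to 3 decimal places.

E[Z²] = (0)²(0.6) + (2)²(0.2) + (11)²(0.2) = 25

25.000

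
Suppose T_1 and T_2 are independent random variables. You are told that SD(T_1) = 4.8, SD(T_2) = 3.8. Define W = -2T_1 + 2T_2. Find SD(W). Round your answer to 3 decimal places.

12.244

Var(T_1) = 23.04, Var(T_2) = 14.44
By independence, Var(W) = (-2)²Var(T_1) + (2)²Var(T_2)
= (-2)²·23.04 + (2)²·14.44 = 149.92
SD(W) = √149.92 ≈ 12.244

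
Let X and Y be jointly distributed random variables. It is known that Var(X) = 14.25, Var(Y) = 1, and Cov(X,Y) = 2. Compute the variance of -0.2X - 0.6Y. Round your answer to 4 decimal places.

Var(-0.2X - 0.6Y) = (-0.2)²·Var(X) + (-0.6)²·Var(Y) + 2·(-0.2)·(-0.6)·Cov(X,Y)
= 0.04·14.25 + 0.36·1 + 0.24·2 = 1.41

1.4100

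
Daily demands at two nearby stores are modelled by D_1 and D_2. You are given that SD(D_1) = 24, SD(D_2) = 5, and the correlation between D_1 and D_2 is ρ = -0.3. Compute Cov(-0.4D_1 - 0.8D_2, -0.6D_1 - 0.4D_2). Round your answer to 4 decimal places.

Var(D_1) = (24)² = 576;  Var(D_2) = (5)² = 25
Cov(D_1,D_2) = ρ·SD(D_1)·SD(D_2) = -0.3·24·5 = -36
Cov(-0.4D_1 - 0.8D_2, -0.6D_1 - 0.4D_2) = (-0.4)(-0.6)Var(D_1) + (-0.8)(-0.4)Var(D_2) + [(-0.4)(-0.4) + (-0.8)(-0.6)]Cov(D_1,D_2)
= 0.24·576 + 0.32·25 + 0.64·-36 = 123.2

123.2000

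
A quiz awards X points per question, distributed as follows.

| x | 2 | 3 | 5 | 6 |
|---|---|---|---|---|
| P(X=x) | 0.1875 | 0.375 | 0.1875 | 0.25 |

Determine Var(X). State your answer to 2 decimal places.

E[X] = (2)(0.1875) + (3)(0.375) + (5)(0.1875) + (6)(0.25) = 3.9375
E[X²] = (2)²(0.1875) + (3)²(0.375) + (5)²(0.1875) + (6)²(0.25) = 17.8125
Var(X) = E[X²] − (E[X])² = 17.8125 − (3.9375)² = 2.30859375

2.31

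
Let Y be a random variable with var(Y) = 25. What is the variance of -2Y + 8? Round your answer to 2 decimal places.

var(-2Y + 8) = (-2)²·var(Y) = 4·25 = 100

100.00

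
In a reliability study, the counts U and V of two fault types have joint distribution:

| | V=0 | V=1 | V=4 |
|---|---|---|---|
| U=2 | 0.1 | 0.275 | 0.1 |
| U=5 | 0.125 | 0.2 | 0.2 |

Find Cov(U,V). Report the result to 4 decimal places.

E[U] = 3.575,  E[V] = 1.675
E[UV] = 6.35
Cov(U,V) = E[UV] − E[U]E[V] = 6.35 − (3.575)(1.675) = 0.361875

0.3619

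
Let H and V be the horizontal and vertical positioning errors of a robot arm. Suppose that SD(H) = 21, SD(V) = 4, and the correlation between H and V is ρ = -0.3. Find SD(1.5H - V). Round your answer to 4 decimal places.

32.9219

var(H) = (21)² = 441;  var(V) = (4)² = 16
Cov(H,V) = ρ·SD(H)·SD(V) = -0.3·21·4 = -25.2
var(1.5H - V) = (1.5)²·var(H) + (-1)²·var(V) + 2·(1.5)·(-1)·Cov(H,V)
= 2.25·441 + 1·16 + -3·-25.2 = 1083.85
SD(1.5H - V) = √1083.85 ≈ 32.9219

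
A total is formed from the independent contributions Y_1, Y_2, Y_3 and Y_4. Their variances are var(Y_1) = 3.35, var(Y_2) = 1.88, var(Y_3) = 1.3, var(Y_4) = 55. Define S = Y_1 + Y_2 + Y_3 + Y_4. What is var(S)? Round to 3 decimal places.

By independence, var(S) = (1)²var(Y_1) + (1)²var(Y_2) + (1)²var(Y_3) + (1)²var(Y_4)
= (1)²·3.35 + (1)²·1.88 + (1)²·1.3 + (1)²·55 = 61.53

61.530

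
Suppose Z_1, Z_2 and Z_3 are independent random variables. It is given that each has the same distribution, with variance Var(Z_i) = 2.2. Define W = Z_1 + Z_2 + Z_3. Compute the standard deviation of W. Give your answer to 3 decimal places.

By independence, Var(W) = (1)²Var(Z_1) + (1)²Var(Z_2) + (1)²Var(Z_3)
= (1)²·2.2 + (1)²·2.2 + (1)²·2.2 = 6.6
sd(W) = √6.6 ≈ 2.569

2.569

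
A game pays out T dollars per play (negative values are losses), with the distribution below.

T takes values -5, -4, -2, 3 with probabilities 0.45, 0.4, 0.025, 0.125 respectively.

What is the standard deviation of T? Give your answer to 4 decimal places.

2.5396

E[T] = (-5)(0.45) + (-4)(0.4) + (-2)(0.025) + (3)(0.125) = -3.525
E[T²] = (-5)²(0.45) + (-4)²(0.4) + (-2)²(0.025) + (3)²(0.125) = 18.875
V(T) = E[T²] − (E[T])² = 18.875 − (-3.525)² = 6.449375
SD(T) = √6.449375 ≈ 2.5396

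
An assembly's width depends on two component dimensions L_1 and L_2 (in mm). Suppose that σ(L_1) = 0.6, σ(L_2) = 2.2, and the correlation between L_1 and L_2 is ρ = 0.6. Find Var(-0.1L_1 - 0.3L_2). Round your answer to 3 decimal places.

Var(L_1) = (0.6)² = 0.36;  Var(L_2) = (2.2)² = 4.84
Cov(L_1,L_2) = ρ·σ(L_1)·σ(L_2) = 0.6·0.6·2.2 = 0.792
Var(-0.1L_1 - 0.3L_2) = (-0.1)²·Var(L_1) + (-0.3)²·Var(L_2) + 2·(-0.1)·(-0.3)·Cov(L_1,L_2)
= 0.01·0.36 + 0.09·4.84 + 0.06·0.792 = 0.48672

0.487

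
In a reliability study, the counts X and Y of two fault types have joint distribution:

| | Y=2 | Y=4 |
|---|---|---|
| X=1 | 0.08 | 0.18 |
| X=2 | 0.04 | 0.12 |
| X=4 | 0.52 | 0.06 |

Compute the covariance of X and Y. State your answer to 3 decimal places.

-0.768

E[X] = 2.9,  E[Y] = 2.72
E[XY] = 7.12
Cov(X,Y) = E[XY] − E[X]E[Y] = 7.12 − (2.9)(2.72) = -0.768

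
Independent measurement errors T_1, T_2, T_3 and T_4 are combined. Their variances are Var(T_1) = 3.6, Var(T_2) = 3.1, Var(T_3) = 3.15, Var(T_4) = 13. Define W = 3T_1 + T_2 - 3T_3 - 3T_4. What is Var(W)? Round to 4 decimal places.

By independence, Var(W) = (3)²Var(T_1) + (1)²Var(T_2) + (-3)²Var(T_3) + (-3)²Var(T_4)
= (3)²·3.6 + (1)²·3.1 + (-3)²·3.15 + (-3)²·13 = 180.85

180.8500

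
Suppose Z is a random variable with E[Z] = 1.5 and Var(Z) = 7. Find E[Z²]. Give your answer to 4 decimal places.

E[Z²] = Var(Z) + (E[Z])² = 7 + (1.5)² = 9.25

9.2500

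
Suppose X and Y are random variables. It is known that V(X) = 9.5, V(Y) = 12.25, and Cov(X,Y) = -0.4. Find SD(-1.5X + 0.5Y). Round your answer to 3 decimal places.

V(-1.5X + 0.5Y) = (-1.5)²·V(X) + (0.5)²·V(Y) + 2·(-1.5)·(0.5)·Cov(X,Y)
= 2.25·9.5 + 0.25·12.25 + -1.5·-0.4 = 25.0375
SD(-1.5X + 0.5Y) = √25.0375 ≈ 5.004

5.004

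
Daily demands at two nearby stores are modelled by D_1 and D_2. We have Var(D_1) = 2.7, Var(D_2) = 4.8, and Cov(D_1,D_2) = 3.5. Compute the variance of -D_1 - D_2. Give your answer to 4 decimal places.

Var(-D_1 - D_2) = (-1)²·Var(D_1) + (-1)²·Var(D_2) + 2·(-1)·(-1)·Cov(D_1,D_2)
= 1·2.7 + 1·4.8 + 2·3.5 = 14.5

14.5000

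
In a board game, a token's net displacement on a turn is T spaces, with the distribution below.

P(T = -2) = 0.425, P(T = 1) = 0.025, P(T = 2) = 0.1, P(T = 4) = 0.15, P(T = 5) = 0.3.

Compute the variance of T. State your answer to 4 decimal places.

9.8494

E[T] = (-2)(0.425) + (1)(0.025) + (2)(0.1) + (4)(0.15) + (5)(0.3) = 1.475
E[T²] = (-2)²(0.425) + (1)²(0.025) + (2)²(0.1) + (4)²(0.15) + (5)²(0.3) = 12.025
V(T) = E[T²] − (E[T])² = 12.025 − (1.475)² = 9.849375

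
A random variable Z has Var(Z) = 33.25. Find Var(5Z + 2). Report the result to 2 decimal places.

831.25

Var(5Z + 2) = (5)²·Var(Z) = 25·33.25 = 831.25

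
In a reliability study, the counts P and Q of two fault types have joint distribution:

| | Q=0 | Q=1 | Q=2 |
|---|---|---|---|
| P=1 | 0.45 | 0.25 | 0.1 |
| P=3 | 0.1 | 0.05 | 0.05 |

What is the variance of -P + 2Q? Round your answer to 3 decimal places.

2.560

E[P] = 1.4,  E[Q] = 0.6,  E[PQ] = 0.9
Var(P) = 2.6 − (1.4)² = 0.64;  Var(Q) = 0.9 − (0.6)² = 0.54
cov(P,Q) = 0.9 − (1.4)(0.6) = 0.06
Var(-P + 2Q) = (-1)²·0.64 + (2)²·0.54 + 2·(-1)·(2)·0.06 = 2.56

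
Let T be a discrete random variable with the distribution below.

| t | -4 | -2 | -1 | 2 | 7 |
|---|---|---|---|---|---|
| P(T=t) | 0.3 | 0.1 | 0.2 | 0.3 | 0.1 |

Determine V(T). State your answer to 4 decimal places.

E[T] = (-4)(0.3) + (-2)(0.1) + (-1)(0.2) + (2)(0.3) + (7)(0.1) = -0.3
E[T²] = (-4)²(0.3) + (-2)²(0.1) + (-1)²(0.2) + (2)²(0.3) + (7)²(0.1) = 11.5
V(T) = E[T²] − (E[T])² = 11.5 − (-0.3)² = 11.41

11.4100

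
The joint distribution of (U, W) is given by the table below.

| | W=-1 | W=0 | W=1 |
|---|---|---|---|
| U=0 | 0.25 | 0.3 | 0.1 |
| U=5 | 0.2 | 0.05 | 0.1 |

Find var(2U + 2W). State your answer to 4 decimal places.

24.6000

E[U] = 1.75,  E[W] = -0.25,  E[UW] = -0.5
var(U) = 8.75 − (1.75)² = 5.6875;  var(W) = 0.65 − (-0.25)² = 0.5875
Cov(U,W) = -0.5 − (1.75)(-0.25) = -0.0625
var(2U + 2W) = (2)²·5.6875 + (2)²·0.5875 + 2·(2)·(2)·-0.0625 = 24.6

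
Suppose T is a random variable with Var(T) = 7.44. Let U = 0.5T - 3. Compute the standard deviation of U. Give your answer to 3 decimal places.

1.364

Var(0.5T - 3) = (0.5)²·7.44 = 1.86
SD(U) = √1.86 ≈ 1.364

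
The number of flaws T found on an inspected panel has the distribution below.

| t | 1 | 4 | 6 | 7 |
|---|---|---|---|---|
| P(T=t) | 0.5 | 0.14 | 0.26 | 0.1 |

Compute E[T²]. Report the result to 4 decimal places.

E[T²] = (1)²(0.5) + (4)²(0.14) + (6)²(0.26) + (7)²(0.1) = 17

17.0000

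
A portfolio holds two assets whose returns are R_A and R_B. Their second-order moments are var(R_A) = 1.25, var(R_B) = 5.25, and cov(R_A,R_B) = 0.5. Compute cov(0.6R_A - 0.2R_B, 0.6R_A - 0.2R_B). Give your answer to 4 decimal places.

0.5400

cov(0.6R_A - 0.2R_B, 0.6R_A - 0.2R_B) = (0.6)(0.6)var(R_A) + (-0.2)(-0.2)var(R_B) + [(0.6)(-0.2) + (-0.2)(0.6)]cov(R_A,R_B)
= 0.36·1.25 + 0.04·5.25 + -0.24·0.5 = 0.54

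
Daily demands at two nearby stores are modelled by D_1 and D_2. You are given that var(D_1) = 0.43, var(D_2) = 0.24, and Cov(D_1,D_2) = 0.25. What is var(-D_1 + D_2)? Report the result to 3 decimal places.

var(-D_1 + D_2) = (-1)²·var(D_1) + (1)²·var(D_2) + 2·(-1)·(1)·Cov(D_1,D_2)
= 1·0.43 + 1·0.24 + -2·0.25 = 0.17

0.170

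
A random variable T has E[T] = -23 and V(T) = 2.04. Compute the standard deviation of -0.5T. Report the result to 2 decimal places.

0.71

V(-0.5T) = (-0.5)²·2.04 = 0.51
SD(-0.5T) = √0.51 ≈ 0.71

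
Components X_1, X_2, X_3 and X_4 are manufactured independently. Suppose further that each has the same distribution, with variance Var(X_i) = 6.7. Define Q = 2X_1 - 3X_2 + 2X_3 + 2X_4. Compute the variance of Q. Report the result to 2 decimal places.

By independence, Var(Q) = (2)²Var(X_1) + (-3)²Var(X_2) + (2)²Var(X_3) + (2)²Var(X_4)
= (2)²·6.7 + (-3)²·6.7 + (2)²·6.7 + (2)²·6.7 = 140.7

140.70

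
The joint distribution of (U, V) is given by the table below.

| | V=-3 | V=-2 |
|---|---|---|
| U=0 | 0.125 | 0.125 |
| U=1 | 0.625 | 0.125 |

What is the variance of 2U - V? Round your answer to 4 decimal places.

1.1875

E[U] = 0.75,  E[V] = -2.75,  E[UV] = -2.125
Var(U) = 0.75 − (0.75)² = 0.1875;  Var(V) = 7.75 − (-2.75)² = 0.1875
Cov(U,V) = -2.125 − (0.75)(-2.75) = -0.0625
Var(2U - V) = (2)²·0.1875 + (-1)²·0.1875 + 2·(2)·(-1)·-0.0625 = 1.1875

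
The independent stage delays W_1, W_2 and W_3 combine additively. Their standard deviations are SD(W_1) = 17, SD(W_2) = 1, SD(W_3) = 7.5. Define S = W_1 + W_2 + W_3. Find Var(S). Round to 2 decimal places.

346.25

Var(W_1) = 289, Var(W_2) = 1, Var(W_3) = 56.25
By independence, Var(S) = (1)²Var(W_1) + (1)²Var(W_2) + (1)²Var(W_3)
= (1)²·289 + (1)²·1 + (1)²·56.25 = 346.25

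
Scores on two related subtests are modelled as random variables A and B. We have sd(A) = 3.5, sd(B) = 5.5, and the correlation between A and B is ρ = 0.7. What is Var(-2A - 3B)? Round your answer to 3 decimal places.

482.950

Var(A) = (3.5)² = 12.25;  Var(B) = (5.5)² = 30.25
Cov(A,B) = ρ·sd(A)·sd(B) = 0.7·3.5·5.5 = 13.475
Var(-2A - 3B) = (-2)²·Var(A) + (-3)²·Var(B) + 2·(-2)·(-3)·Cov(A,B)
= 4·12.25 + 9·30.25 + 12·13.475 = 482.95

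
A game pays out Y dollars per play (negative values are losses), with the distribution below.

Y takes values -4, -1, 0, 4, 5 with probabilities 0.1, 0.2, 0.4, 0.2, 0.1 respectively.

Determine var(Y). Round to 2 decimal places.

7.01

E[Y] = (-4)(0.1) + (-1)(0.2) + (0)(0.4) + (4)(0.2) + (5)(0.1) = 0.7
E[Y²] = (-4)²(0.1) + (-1)²(0.2) + (0)²(0.4) + (4)²(0.2) + (5)²(0.1) = 7.5
var(Y) = E[Y²] − (E[Y])² = 7.5 − (0.7)² = 7.01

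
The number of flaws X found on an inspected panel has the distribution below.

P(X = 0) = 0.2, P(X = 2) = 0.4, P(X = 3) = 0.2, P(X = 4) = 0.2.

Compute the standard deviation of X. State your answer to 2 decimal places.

E[X] = (0)(0.2) + (2)(0.4) + (3)(0.2) + (4)(0.2) = 2.2
E[X²] = (0)²(0.2) + (2)²(0.4) + (3)²(0.2) + (4)²(0.2) = 6.6
Var(X) = E[X²] − (E[X])² = 6.6 − (2.2)² = 1.76
SD(X) = √1.76 ≈ 1.33

1.33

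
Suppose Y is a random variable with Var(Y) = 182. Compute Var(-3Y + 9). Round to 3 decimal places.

1638.000

Var(-3Y + 9) = (-3)²·Var(Y) = 9·182 = 1638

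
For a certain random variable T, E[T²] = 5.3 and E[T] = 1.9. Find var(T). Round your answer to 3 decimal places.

var(T) = 5.3 − (1.9)² = 1.69

1.690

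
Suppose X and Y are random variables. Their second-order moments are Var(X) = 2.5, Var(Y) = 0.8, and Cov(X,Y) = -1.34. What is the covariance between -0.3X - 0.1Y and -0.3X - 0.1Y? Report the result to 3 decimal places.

0.153

Cov(-0.3X - 0.1Y, -0.3X - 0.1Y) = (-0.3)(-0.3)Var(X) + (-0.1)(-0.1)Var(Y) + [(-0.3)(-0.1) + (-0.1)(-0.3)]Cov(X,Y)
= 0.09·2.5 + 0.01·0.8 + 0.06·-1.34 = 0.1526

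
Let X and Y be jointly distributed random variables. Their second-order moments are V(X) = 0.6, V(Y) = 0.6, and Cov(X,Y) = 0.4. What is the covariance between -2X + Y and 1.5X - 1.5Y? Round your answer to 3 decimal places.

Cov(-2X + Y, 1.5X - 1.5Y) = (-2)(1.5)V(X) + (1)(-1.5)V(Y) + [(-2)(-1.5) + (1)(1.5)]Cov(X,Y)
= -3·0.6 + -1.5·0.6 + 4.5·0.4 = -0.9

-0.900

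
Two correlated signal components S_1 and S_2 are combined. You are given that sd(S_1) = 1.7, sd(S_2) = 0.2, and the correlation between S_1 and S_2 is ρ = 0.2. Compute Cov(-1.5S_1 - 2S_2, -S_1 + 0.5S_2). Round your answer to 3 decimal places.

var(S_1) = (1.7)² = 2.89;  var(S_2) = (0.2)² = 0.04
Cov(S_1,S_2) = ρ·sd(S_1)·sd(S_2) = 0.2·1.7·0.2 = 0.068
Cov(-1.5S_1 - 2S_2, -S_1 + 0.5S_2) = (-1.5)(-1)var(S_1) + (-2)(0.5)var(S_2) + [(-1.5)(0.5) + (-2)(-1)]Cov(S_1,S_2)
= 1.5·2.89 + -1·0.04 + 1.25·0.068 = 4.38

4.380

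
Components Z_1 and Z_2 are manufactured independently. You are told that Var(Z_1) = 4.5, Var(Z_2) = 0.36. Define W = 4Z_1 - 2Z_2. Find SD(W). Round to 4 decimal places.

By independence, Var(W) = (4)²Var(Z_1) + (-2)²Var(Z_2)
= (4)²·4.5 + (-2)²·0.36 = 73.44
SD(W) = √73.44 ≈ 8.5697

8.5697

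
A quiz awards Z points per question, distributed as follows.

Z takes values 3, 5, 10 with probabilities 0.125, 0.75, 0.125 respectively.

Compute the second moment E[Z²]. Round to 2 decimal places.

E[Z²] = (3)²(0.125) + (5)²(0.75) + (10)²(0.125) = 32.375

32.38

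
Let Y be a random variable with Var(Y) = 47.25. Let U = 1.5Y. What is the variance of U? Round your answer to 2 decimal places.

Var(1.5Y) = (1.5)²·Var(Y) = 2.25·47.25 = 106.3125

106.31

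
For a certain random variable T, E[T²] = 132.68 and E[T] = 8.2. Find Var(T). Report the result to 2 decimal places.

Var(T) = 132.68 − (8.2)² = 65.44

65.44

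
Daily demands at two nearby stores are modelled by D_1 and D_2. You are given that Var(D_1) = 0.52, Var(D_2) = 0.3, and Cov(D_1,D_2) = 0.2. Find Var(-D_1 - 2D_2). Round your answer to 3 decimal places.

Var(-D_1 - 2D_2) = (-1)²·Var(D_1) + (-2)²·Var(D_2) + 2·(-1)·(-2)·Cov(D_1,D_2)
= 1·0.52 + 4·0.3 + 4·0.2 = 2.52

2.520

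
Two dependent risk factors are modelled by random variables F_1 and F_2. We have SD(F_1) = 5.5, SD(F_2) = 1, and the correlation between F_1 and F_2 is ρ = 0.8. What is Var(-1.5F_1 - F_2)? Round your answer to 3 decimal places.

Var(F_1) = (5.5)² = 30.25;  Var(F_2) = (1)² = 1
cov(F_1,F_2) = ρ·SD(F_1)·SD(F_2) = 0.8·5.5·1 = 4.4
Var(-1.5F_1 - F_2) = (-1.5)²·Var(F_1) + (-1)²·Var(F_2) + 2·(-1.5)·(-1)·cov(F_1,F_2)
= 2.25·30.25 + 1·1 + 3·4.4 = 82.2625

82.263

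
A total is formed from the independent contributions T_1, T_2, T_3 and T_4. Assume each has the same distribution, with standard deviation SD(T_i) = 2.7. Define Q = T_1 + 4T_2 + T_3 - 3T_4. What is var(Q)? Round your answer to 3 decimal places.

var(T_i) = (2.7)² = 7.29
By independence, var(Q) = (1)²var(T_1) + (4)²var(T_2) + (1)²var(T_3) + (-3)²var(T_4)
= (1)²·7.29 + (4)²·7.29 + (1)²·7.29 + (-3)²·7.29 = 196.83

196.830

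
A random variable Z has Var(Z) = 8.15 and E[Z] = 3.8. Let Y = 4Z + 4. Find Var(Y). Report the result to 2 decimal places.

Var(4Z + 4) = (4)²·Var(Z) = 16·8.15 = 130.4

130.40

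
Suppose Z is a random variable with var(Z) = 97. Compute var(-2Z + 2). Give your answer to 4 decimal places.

388.0000

var(-2Z + 2) = (-2)²·var(Z) = 4·97 = 388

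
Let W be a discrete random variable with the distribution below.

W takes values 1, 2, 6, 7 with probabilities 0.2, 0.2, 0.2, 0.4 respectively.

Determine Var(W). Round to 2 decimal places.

6.64

E[W] = (1)(0.2) + (2)(0.2) + (6)(0.2) + (7)(0.4) = 4.6
E[W²] = (1)²(0.2) + (2)²(0.2) + (6)²(0.2) + (7)²(0.4) = 27.8
Var(W) = E[W²] − (E[W])² = 27.8 − (4.6)² = 6.64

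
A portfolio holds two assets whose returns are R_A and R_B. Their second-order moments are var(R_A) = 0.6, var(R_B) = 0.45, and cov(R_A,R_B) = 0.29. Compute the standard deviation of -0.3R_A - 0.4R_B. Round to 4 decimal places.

var(-0.3R_A - 0.4R_B) = (-0.3)²·var(R_A) + (-0.4)²·var(R_B) + 2·(-0.3)·(-0.4)·cov(R_A,R_B)
= 0.09·0.6 + 0.16·0.45 + 0.24·0.29 = 0.1956
sd(-0.3R_A - 0.4R_B) = √0.1956 ≈ 0.4423

0.4423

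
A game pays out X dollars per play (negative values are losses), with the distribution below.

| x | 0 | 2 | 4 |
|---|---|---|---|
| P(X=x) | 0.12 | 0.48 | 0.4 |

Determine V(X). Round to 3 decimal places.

1.766

E[X] = (0)(0.12) + (2)(0.48) + (4)(0.4) = 2.56
E[X²] = (0)²(0.12) + (2)²(0.48) + (4)²(0.4) = 8.32
V(X) = E[X²] − (E[X])² = 8.32 − (2.56)² = 1.7664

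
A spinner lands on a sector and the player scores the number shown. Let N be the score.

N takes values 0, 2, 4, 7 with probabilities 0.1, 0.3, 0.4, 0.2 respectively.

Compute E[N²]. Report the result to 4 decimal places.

17.4000

E[N²] = (0)²(0.1) + (2)²(0.3) + (4)²(0.4) + (7)²(0.2) = 17.4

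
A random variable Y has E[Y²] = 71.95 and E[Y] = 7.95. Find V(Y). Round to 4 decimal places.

V(Y) = 71.95 − (7.95)² = 8.7475

8.7475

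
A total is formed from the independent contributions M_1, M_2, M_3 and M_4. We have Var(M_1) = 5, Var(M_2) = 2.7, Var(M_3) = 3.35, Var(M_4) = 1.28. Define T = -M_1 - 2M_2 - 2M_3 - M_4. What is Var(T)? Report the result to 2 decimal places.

By independence, Var(T) = (-1)²Var(M_1) + (-2)²Var(M_2) + (-2)²Var(M_3) + (-1)²Var(M_4)
= (-1)²·5 + (-2)²·2.7 + (-2)²·3.35 + (-1)²·1.28 = 30.48

30.48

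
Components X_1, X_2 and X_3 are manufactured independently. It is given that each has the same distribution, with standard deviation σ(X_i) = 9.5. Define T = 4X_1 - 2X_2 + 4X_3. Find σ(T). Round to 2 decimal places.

57.00

V(X_i) = (9.5)² = 90.25
By independence, V(T) = (4)²V(X_1) + (-2)²V(X_2) + (4)²V(X_3)
= (4)²·90.25 + (-2)²·90.25 + (4)²·90.25 = 3249
σ(T) = √3249 ≈ 57.00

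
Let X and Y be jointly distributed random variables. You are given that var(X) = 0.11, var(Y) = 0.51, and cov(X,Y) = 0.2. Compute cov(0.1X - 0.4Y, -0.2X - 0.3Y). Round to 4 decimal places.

0.0690

cov(0.1X - 0.4Y, -0.2X - 0.3Y) = (0.1)(-0.2)var(X) + (-0.4)(-0.3)var(Y) + [(0.1)(-0.3) + (-0.4)(-0.2)]cov(X,Y)
= -0.02·0.11 + 0.12·0.51 + 0.05·0.2 = 0.069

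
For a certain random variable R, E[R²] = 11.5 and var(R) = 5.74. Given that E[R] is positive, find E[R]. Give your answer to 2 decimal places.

(E[R])² = E[R²] − var(R) = 11.5 − 5.74 = 5.76
E[R] = √5.76 = 2.4

2.40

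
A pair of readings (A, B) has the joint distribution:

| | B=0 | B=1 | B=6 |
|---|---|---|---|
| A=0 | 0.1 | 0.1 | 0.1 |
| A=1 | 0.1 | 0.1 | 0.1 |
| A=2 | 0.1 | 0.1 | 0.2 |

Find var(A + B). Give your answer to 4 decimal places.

8.7600

E[A] = 1.1,  E[B] = 2.7,  E[AB] = 3.3
var(A) = 1.9 − (1.1)² = 0.69;  var(B) = 14.7 − (2.7)² = 7.41
cov(A,B) = 3.3 − (1.1)(2.7) = 0.33
var(A + B) = (1)²·0.69 + (1)²·7.41 + 2·(1)·(1)·0.33 = 8.76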